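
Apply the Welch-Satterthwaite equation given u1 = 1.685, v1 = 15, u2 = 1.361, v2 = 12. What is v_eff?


uc = sqrt(u1^2 + u2^2) = sqrt(1.685^2 + 1.361^2) = 2.1659977
v_eff = uc^4 / (u1^4/v1 + u2^4/v2)
= 2.1659977^4 / (1.685^4/15 + 1.361^4/12)
= 22.010604 / 0.82333766
v_eff = 26.7334

26.7334


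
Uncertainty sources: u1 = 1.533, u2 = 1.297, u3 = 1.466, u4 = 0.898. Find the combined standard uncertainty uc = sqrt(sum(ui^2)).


uc = sqrt(1.533^2 + 1.297^2 + 1.466^2 + 0.898^2)
uc = sqrt(6.987858)
uc = 2.6435

2.6435


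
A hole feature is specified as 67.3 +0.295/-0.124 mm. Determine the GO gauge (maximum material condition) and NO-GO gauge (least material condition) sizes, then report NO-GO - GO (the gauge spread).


GO = nominal - lower_tol (smallest hole = maximum material condition)
GO = 67.3 - 0.124 = 67.176
NO-GO = nominal + upper_tol (largest hole = least material condition)
NO-GO = 67.3 + 0.295 = 67.595
spread = NO-GO - GO = 67.595 - 67.176 = 0.4190

0.4190


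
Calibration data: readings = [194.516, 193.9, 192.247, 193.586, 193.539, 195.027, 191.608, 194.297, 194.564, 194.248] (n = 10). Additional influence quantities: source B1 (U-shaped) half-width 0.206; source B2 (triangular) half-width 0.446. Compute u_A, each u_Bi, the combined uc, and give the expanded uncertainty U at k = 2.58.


mean = (194.516 + 193.9 + 192.247 + 193.586 + 193.539 + 195.027 + 191.608 + 194.297 + 194.564 + 194.248) / 10 = 193.7532
s = sqrt(sum((x - mean)^2)/(n-1)) = 1.0733272
u_A = s / sqrt(n) = 1.0733272 / sqrt(10) = 0.33941586
u_B1 = 0.206 / sqrt(2) = 0.145664
u_B2 = 0.446 / sqrt(6) = 0.18207874
uc = sqrt(0.33941586^2 + 0.145664^2 + 0.18207874^2) = 0.41179339
U = k * uc = 2.58 * 0.41179339
U = 1.0624

1.0624


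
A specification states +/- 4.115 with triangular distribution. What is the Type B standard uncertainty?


u_B = half_width / sqrt(6)
u_B = 4.115 / 2.4494897
u_B = 1.6799

1.6799


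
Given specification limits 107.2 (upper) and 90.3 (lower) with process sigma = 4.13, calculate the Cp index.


Cp = (USL - LSL) / (6 * sigma)
= (107.2 - 90.3) / (6 * 4.13)
= 16.9000 / 24.7800
= 0.6820

0.6820


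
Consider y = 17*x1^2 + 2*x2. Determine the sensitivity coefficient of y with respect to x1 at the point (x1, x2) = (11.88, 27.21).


y = 17*x1^2 + 2*x2
dy/dx1 = 2*17*x1
Evaluate at x1 = 11.88: c1 = 34 * 11.88
c1 = 403.9200

403.9200


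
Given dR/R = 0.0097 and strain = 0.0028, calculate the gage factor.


GF = (dR/R) / epsilon
= 0.0097 / 0.0028
= 3.4643

3.4643


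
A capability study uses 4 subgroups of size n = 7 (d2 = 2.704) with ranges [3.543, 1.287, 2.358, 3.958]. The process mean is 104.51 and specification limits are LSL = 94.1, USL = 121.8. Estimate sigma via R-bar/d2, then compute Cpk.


R_bar = (3.543 + 1.287 + 2.358 + 3.958) / 4 = 2.7865
sigma = R_bar / d2 = 2.7865 / 2.704 = 1.0305104
Cp = (USL - LSL)/(6*sigma) = (121.8 - 94.1)/(6*1.0305104) = 4.4800
Cpu = (121.8 - 104.51)/(3*1.0305104) = 5.5927
Cpl = (104.51 - 94.1)/(3*1.0305104) = 3.3673
Cpk = min(Cpu, Cpl) = 3.3673

3.3673


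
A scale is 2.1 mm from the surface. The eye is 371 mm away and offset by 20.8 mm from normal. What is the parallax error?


error = h * offset / d
= 2.1 * 20.8 / 371
= 0.1177

0.1177


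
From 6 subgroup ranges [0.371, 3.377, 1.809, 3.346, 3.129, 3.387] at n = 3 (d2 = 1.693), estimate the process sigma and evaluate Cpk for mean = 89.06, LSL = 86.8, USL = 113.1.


R_bar = (0.371 + 3.377 + 1.809 + 3.346 + 3.129 + 3.387) / 6 = 2.5698333
sigma = R_bar / d2 = 2.5698333 / 1.693 = 1.5179169
Cp = (USL - LSL)/(6*sigma) = (113.1 - 86.8)/(6*1.5179169) = 2.8877
Cpu = (113.1 - 89.06)/(3*1.5179169) = 5.2792
Cpl = (89.06 - 86.8)/(3*1.5179169) = 0.4963
Cpk = min(Cpu, Cpl) = 0.4963

0.4963


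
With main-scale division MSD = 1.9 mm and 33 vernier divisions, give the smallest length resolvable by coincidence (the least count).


LC = MSD / n_div
= 1.9 / 33
= 0.0576

0.0576


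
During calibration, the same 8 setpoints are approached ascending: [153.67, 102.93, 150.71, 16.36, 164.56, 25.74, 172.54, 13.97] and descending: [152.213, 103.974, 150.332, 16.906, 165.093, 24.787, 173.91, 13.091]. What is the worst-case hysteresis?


|153.67 - 152.213| = 1.4570
|102.93 - 103.974| = 1.0440
|150.71 - 150.332| = 0.3780
|16.36 - 16.906| = 0.5460
|164.56 - 165.093| = 0.5330
|25.74 - 24.787| = 0.9530
|172.54 - 173.91| = 1.3700
|13.97 - 13.091| = 0.8790
hysteresis = max(diffs) = 1.4570

1.4570


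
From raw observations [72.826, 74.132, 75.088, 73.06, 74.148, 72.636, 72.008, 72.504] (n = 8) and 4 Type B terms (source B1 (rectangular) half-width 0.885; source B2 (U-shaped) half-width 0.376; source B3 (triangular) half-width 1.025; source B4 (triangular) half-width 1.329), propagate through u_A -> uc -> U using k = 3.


mean = (72.826 + 74.132 + 75.088 + 73.06 + 74.148 + 72.636 + 72.008 + 72.504) / 8 = 73.30025
s = sqrt(sum((x - mean)^2)/(n-1)) = 1.0443264
u_A = s / sqrt(n) = 1.0443264 / sqrt(8) = 0.36922514
u_B1 = 0.885 / sqrt(3) = 0.51095499
u_B2 = 0.376 / sqrt(2) = 0.26587215
u_B3 = 1.025 / sqrt(6) = 0.4184545
u_B4 = 1.329 / sqrt(6) = 0.54256198
uc = sqrt(0.36922514^2 + 0.51095499^2 + 0.26587215^2 + 0.4184545^2 + 0.54256198^2) = 0.96828089
U = k * uc = 3 * 0.96828089
U = 2.9048

2.9048


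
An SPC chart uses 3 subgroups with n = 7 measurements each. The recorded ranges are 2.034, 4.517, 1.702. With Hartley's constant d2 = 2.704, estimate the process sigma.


R_bar = (2.034 + 4.517 + 1.702) / 3
R_bar = 8.253 / 3 = 2.751
sigma_hat = R_bar / d2 = 2.751 / 2.704 = 1.0174

1.0174


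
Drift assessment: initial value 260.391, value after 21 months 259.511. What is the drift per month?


rate = (v2 - v1) / months
= (259.511 - 260.391) / 21
= -0.8800 / 21
= -0.0419

-0.0419


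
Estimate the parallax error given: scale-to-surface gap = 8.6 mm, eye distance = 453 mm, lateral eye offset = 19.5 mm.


error = h * offset / d
= 8.6 * 19.5 / 453
= 0.3702

0.3702


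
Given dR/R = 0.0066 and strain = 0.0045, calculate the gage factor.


GF = (dR/R) / epsilon
= 0.0066 / 0.0045
= 1.4667

1.4667


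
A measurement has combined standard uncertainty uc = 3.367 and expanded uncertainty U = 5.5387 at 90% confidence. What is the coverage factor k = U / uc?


k = U / uc
k = 5.5387 / 3.367
k = 1.645

1.645


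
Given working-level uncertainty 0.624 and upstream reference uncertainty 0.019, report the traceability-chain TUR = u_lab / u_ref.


TUR = u_lab / u_ref
= 0.624 / 0.019
= 32.8421

32.8421


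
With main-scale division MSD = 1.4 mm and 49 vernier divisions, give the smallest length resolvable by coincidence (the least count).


LC = MSD / n_div
= 1.4 / 49
= 0.0286

0.0286


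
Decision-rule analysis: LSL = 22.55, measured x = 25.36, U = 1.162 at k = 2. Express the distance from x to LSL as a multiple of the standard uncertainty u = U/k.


u = U / k = 1.162 / 2 = 0.581
margin = |LSL - x| = |22.55 - 25.36| = 2.81
z = margin / u = 2.81 / 0.581
z = 4.8365

4.8365


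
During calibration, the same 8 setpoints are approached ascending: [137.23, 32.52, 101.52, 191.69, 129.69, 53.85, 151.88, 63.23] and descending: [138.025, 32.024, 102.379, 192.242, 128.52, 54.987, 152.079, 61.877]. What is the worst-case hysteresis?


|137.23 - 138.025| = 0.7950
|32.52 - 32.024| = 0.4960
|101.52 - 102.379| = 0.8590
|191.69 - 192.242| = 0.5520
|129.69 - 128.52| = 1.1700
|53.85 - 54.987| = 1.1370
|151.88 - 152.079| = 0.1990
|63.23 - 61.877| = 1.3530
hysteresis = max(diffs) = 1.3530

1.3530


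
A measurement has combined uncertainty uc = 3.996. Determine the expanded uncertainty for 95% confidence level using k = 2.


U = k * uc
U = 2 * 3.996
U = 7.9920

7.9920


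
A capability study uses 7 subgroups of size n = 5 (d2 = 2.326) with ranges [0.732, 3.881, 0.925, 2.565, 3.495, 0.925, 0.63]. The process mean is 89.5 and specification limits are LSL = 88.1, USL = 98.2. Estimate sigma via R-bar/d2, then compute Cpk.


R_bar = (0.732 + 3.881 + 0.925 + 2.565 + 3.495 + 0.925 + 0.63) / 7 = 1.879
sigma = R_bar / d2 = 1.879 / 2.326 = 0.80782459
Cp = (USL - LSL)/(6*sigma) = (98.2 - 88.1)/(6*0.80782459) = 2.0838
Cpu = (98.2 - 89.5)/(3*0.80782459) = 3.5899
Cpl = (89.5 - 88.1)/(3*0.80782459) = 0.5777
Cpk = min(Cpu, Cpl) = 0.5777

0.5777


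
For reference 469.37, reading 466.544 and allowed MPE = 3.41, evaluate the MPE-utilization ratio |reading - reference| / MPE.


e = indication - reference = 466.544 - 469.37 = -2.8260
|e| = 2.8260
ratio = |e| / MPE = 2.8260 / 3.41
ratio = 0.8287

0.8287


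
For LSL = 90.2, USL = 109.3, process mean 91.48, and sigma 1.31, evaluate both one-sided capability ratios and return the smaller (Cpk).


Cpu = (USL - mean) / (3*sigma) = (109.3 - 91.48) / (3*1.31) = 4.5344
Cpl = (mean - LSL) / (3*sigma) = (91.48 - 90.2) / (3*1.31) = 0.3257
Cpk = min(Cpu, Cpl) = 0.3257

0.3257


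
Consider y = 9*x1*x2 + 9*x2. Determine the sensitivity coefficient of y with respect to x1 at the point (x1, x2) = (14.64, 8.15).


y = 9*x1*x2 + 9*x2
dy/dx1 = 9*x2
Evaluate at x2 = 8.15: c1 = 9 * 8.15
c1 = 73.3500

73.3500


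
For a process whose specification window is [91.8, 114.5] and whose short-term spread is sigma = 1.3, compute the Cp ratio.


Cp = (USL - LSL) / (6 * sigma)
= (114.5 - 91.8) / (6 * 1.3)
= 22.7000 / 7.8000
= 2.9103

2.9103


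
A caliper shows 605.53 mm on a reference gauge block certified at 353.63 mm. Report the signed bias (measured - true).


Systematic error = measured - true
= 605.53 - 353.63
= 251.9000

251.9000


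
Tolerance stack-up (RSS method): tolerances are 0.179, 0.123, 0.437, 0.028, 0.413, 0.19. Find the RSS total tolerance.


RSS = sqrt(0.179^2 + 0.123^2 + 0.437^2 + 0.028^2 + 0.413^2 + 0.19^2)
= sqrt(0.445592)
= 0.6675

0.6675


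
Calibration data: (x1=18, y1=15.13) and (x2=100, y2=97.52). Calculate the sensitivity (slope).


slope = (y2 - y1) / (x2 - x1)
= (97.52 - 15.13) / (100 - 18)
= 82.3900 / 82
= 1.0048

1.0048


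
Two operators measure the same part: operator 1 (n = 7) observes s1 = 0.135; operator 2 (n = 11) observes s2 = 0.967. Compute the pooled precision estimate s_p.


s_p = sqrt(((n1-1)*s1^2 + (n2-1)*s2^2) / (n1+n2-2))
numerator = (7-1)*0.135^2 + (11-1)*0.967^2 = 0.10935 + 9.35089 = 9.46024
denominator = 7 + 11 - 2 = 16
s_p^2 = 9.46024 / 16 = 0.591265
s_p = sqrt(0.591265) = 0.7689

0.7689


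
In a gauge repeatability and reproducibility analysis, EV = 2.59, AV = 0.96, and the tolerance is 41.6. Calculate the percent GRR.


GRR = sqrt(EV^2 + AV^2) = sqrt(2.59^2 + 0.96^2) = 2.7621912
%GRR = GRR / tol * 100 = 2.7621912 / 41.6 * 100
%GRR = 6.6399

6.6399


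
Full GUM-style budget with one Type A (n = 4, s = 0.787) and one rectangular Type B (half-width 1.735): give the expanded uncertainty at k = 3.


u_A = s / sqrt(n) = 0.787 / sqrt(4) = 0.3935
u_B = half_width / sqrt(3) = 1.735 / sqrt(3) = 1.0017027
uc = sqrt(u_A^2 + u_B^2) = sqrt(0.3935^2 + 1.0017027^2) = 1.0762205
U = k * uc = 3 * 1.0762205
U = 3.2287

3.2287


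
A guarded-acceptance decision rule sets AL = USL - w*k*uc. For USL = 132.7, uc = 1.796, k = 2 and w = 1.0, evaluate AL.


U = k * uc = 2 * 1.796 = 3.592
guard band g = w * U = 1.0 * 3.592 = 3.592
AL = USL - g = 132.7 - 3.592
AL = 129.1080

129.1080


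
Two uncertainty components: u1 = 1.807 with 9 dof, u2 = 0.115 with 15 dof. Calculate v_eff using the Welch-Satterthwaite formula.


uc = sqrt(u1^2 + u2^2) = sqrt(1.807^2 + 0.115^2) = 1.8106557
v_eff = uc^4 / (u1^4/v1 + u2^4/v2)
= 1.8106557^4 / (1.807^4/9 + 0.115^4/15)
= 10.748392 / 1.1846618
v_eff = 9.0730

9.0730


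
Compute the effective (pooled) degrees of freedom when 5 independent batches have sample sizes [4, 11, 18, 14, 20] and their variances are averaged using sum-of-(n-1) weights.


nu = sum_i (n_i - 1)
nu = ((4 - 1) + (11 - 1) + (18 - 1) + (14 - 1) + (20 - 1))
nu = 3 + 10 + 17 + 13 + 19
nu = 62

62


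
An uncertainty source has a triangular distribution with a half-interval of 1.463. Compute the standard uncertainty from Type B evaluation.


u_B = half_width / sqrt(6)
u_B = 1.463 / 2.4494897
u_B = 0.5973

0.5973


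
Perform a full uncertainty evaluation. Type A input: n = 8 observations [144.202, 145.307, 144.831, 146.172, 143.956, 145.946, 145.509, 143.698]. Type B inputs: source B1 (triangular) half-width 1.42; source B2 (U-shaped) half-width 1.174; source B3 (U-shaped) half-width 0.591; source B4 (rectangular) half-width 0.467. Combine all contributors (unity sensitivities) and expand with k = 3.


mean = (144.202 + 145.307 + 144.831 + 146.172 + 143.956 + 145.946 + 145.509 + 143.698) / 8 = 144.952625
s = sqrt(sum((x - mean)^2)/(n-1)) = 0.93000613
u_A = s / sqrt(n) = 0.93000613 / sqrt(8) = 0.32880682
u_B1 = 1.42 / sqrt(6) = 0.57971257
u_B2 = 1.174 / sqrt(2) = 0.83014336
u_B3 = 0.591 / sqrt(2) = 0.41790011
u_B4 = 0.467 / sqrt(3) = 0.26962258
uc = sqrt(0.32880682^2 + 0.57971257^2 + 0.83014336^2 + 0.41790011^2 + 0.26962258^2) = 1.1750129
U = k * uc = 3 * 1.1750129
U = 3.5250

3.5250


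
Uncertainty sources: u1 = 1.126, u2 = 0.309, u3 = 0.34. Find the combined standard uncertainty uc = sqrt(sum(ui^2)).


uc = sqrt(1.126^2 + 0.309^2 + 0.34^2)
uc = sqrt(1.478957)
uc = 1.2161

1.2161


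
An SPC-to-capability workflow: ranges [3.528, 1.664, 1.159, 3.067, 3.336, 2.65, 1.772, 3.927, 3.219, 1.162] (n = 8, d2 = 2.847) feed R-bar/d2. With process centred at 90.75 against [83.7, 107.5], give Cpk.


R_bar = (3.528 + 1.664 + 1.159 + 3.067 + 3.336 + 2.65 + 1.772 + 3.927 + 3.219 + 1.162) / 10 = 2.5484
sigma = R_bar / d2 = 2.5484 / 2.847 = 0.89511767
Cp = (USL - LSL)/(6*sigma) = (107.5 - 83.7)/(6*0.89511767) = 4.4314
Cpu = (107.5 - 90.75)/(3*0.89511767) = 6.2375
Cpl = (90.75 - 83.7)/(3*0.89511767) = 2.6254
Cpk = min(Cpu, Cpl) = 2.6254

2.6254


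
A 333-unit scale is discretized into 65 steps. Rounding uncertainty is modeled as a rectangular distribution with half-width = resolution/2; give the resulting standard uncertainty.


resolution = range / divisions
resolution = 333 / 65 = 5.1230769
u_res = resolution / (2*sqrt(3))
u_res = 5.1230769 / 3.4641016
u_res = 1.4789

1.4789


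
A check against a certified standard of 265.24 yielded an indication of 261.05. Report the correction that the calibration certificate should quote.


Correction = standard - reading
= 265.24 - 261.05
= 4.1900

4.1900


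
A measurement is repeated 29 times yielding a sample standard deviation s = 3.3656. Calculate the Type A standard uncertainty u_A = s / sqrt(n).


u_A = s / sqrt(n)
u_A = 3.3656 / sqrt(29)
u_A = 3.3656 / 5.3851648
u_A = 0.6250

0.6250


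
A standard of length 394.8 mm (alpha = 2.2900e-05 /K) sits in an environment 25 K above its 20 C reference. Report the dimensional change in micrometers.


dL = L * alpha * dT
= 394.8 * 2.2900e-05 * 25
= 0.2260230 mm
dL_um = 0.2260230 * 1000 = 226.0230 um

226.0230


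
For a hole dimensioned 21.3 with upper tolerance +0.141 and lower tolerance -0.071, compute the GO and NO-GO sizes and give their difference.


GO = nominal - lower_tol (smallest hole = maximum material condition)
GO = 21.3 - 0.071 = 21.229
NO-GO = nominal + upper_tol (largest hole = least material condition)
NO-GO = 21.3 + 0.141 = 21.441
spread = NO-GO - GO = 21.441 - 21.229 = 0.2120

0.2120


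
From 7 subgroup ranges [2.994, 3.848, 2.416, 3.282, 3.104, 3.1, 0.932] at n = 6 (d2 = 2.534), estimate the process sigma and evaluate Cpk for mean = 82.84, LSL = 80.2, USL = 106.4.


R_bar = (2.994 + 3.848 + 2.416 + 3.282 + 3.104 + 3.1 + 0.932) / 7 = 2.8108571
sigma = R_bar / d2 = 2.8108571 / 2.534 = 1.1092569
Cp = (USL - LSL)/(6*sigma) = (106.4 - 80.2)/(6*1.1092569) = 3.9366
Cpu = (106.4 - 82.84)/(3*1.1092569) = 7.0798
Cpl = (82.84 - 80.2)/(3*1.1092569) = 0.7933
Cpk = min(Cpu, Cpl) = 0.7933

0.7933


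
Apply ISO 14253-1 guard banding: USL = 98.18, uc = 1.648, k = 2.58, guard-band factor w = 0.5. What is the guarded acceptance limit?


U = k * uc = 2.58 * 1.648 = 4.25184
guard band g = w * U = 0.5 * 4.25184 = 2.12592
AL = USL - g = 98.18 - 2.12592
AL = 96.0541

96.0541


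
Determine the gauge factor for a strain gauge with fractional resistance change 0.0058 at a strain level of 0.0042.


GF = (dR/R) / epsilon
= 0.0058 / 0.0042
= 1.3810

1.3810


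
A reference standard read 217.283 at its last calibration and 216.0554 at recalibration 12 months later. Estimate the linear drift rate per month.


rate = (v2 - v1) / months
= (216.0554 - 217.283) / 12
= -1.2276 / 12
= -0.1023

-0.1023


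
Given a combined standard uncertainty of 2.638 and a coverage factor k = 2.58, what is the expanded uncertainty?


U = k * uc
U = 2.58 * 2.638
U = 6.8060

6.8060


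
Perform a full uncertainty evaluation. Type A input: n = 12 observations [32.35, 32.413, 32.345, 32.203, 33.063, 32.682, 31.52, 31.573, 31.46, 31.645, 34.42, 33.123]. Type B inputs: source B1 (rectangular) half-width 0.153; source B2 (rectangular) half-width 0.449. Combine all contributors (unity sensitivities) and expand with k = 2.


mean = (32.35 + 32.413 + 32.345 + 32.203 + 33.063 + 32.682 + 31.52 + 31.573 + 31.46 + 31.645 + 34.42 + 33.123) / 12 = 32.39975
s = sqrt(sum((x - mean)^2)/(n-1)) = 0.85698617
u_A = s / sqrt(n) = 0.85698617 / sqrt(12) = 0.2473906
u_B1 = 0.153 / sqrt(3) = 0.088334591
u_B2 = 0.449 / sqrt(3) = 0.25923027
uc = sqrt(0.2473906^2 + 0.088334591^2 + 0.25923027^2) = 0.36906021
U = k * uc = 2 * 0.36906021
U = 0.7381

0.7381


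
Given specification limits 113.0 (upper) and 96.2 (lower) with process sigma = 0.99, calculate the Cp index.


Cp = (USL - LSL) / (6 * sigma)
= (113.0 - 96.2) / (6 * 0.99)
= 16.8000 / 5.9400
= 2.8283

2.8283


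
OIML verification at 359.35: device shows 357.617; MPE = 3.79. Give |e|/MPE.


e = indication - reference = 357.617 - 359.35 = -1.7330
|e| = 1.7330
ratio = |e| / MPE = 1.7330 / 3.79
ratio = 0.4573

0.4573


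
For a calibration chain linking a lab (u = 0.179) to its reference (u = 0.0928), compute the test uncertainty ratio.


TUR = u_lab / u_ref
= 0.179 / 0.0928
= 1.9289

1.9289


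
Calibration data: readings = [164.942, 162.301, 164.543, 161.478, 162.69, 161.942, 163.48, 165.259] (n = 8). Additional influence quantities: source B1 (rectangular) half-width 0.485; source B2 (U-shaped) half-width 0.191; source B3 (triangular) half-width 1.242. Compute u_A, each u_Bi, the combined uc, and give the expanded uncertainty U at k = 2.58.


mean = (164.942 + 162.301 + 164.543 + 161.478 + 162.69 + 161.942 + 163.48 + 165.259) / 8 = 163.329375
s = sqrt(sum((x - mean)^2)/(n-1)) = 1.4460952
u_A = s / sqrt(n) = 1.4460952 / sqrt(8) = 0.51127186
u_B1 = 0.485 / sqrt(3) = 0.28001488
u_B2 = 0.191 / sqrt(2) = 0.1350574
u_B3 = 1.242 / sqrt(6) = 0.50704438
uc = sqrt(0.51127186^2 + 0.28001488^2 + 0.1350574^2 + 0.50704438^2) = 0.78430973
U = k * uc = 2.58 * 0.78430973
U = 2.0235

2.0235


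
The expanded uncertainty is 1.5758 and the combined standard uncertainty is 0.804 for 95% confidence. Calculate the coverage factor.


k = U / uc
k = 1.5758 / 0.804
k = 1.96

1.96


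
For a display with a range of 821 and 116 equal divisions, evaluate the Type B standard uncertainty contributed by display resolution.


resolution = range / divisions
resolution = 821 / 116 = 7.0775862
u_res = resolution / (2*sqrt(3))
u_res = 7.0775862 / 3.4641016
u_res = 2.0431

2.0431


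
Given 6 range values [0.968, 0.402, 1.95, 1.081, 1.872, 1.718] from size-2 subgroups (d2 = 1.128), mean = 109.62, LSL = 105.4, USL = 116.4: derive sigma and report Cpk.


R_bar = (0.968 + 0.402 + 1.95 + 1.081 + 1.872 + 1.718) / 6 = 1.3318333
sigma = R_bar / d2 = 1.3318333 / 1.128 = 1.1807033
Cp = (USL - LSL)/(6*sigma) = (116.4 - 105.4)/(6*1.1807033) = 1.5527
Cpu = (116.4 - 109.62)/(3*1.1807033) = 1.9141
Cpl = (109.62 - 105.4)/(3*1.1807033) = 1.1914
Cpk = min(Cpu, Cpl) = 1.1914

1.1914


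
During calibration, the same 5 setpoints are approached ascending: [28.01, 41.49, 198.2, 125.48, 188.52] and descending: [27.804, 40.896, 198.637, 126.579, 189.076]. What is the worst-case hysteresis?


|28.01 - 27.804| = 0.2060
|41.49 - 40.896| = 0.5940
|198.2 - 198.637| = 0.4370
|125.48 - 126.579| = 1.0990
|188.52 - 189.076| = 0.5560
hysteresis = max(diffs) = 1.0990

1.0990


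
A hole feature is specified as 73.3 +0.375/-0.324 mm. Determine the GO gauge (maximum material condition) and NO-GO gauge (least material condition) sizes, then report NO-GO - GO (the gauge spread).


GO = nominal - lower_tol (smallest hole = maximum material condition)
GO = 73.3 - 0.324 = 72.976
NO-GO = nominal + upper_tol (largest hole = least material condition)
NO-GO = 73.3 + 0.375 = 73.675
spread = NO-GO - GO = 73.675 - 72.976 = 0.6990

0.6990


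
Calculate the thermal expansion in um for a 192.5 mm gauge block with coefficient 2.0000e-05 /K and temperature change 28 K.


dL = L * alpha * dT
= 192.5 * 2.0000e-05 * 28
= 0.1078000 mm
dL_um = 0.1078000 * 1000 = 107.8000 um

107.8000


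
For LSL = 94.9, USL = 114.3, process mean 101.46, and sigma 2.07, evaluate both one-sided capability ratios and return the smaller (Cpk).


Cpu = (USL - mean) / (3*sigma) = (114.3 - 101.46) / (3*2.07) = 2.0676
Cpl = (mean - LSL) / (3*sigma) = (101.46 - 94.9) / (3*2.07) = 1.0564
Cpk = min(Cpu, Cpl) = 1.0564

1.0564


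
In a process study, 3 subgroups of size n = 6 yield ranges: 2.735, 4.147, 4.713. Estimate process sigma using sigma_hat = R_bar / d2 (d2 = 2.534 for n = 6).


R_bar = (2.735 + 4.147 + 4.713) / 3
R_bar = 11.595 / 3 = 3.865
sigma_hat = R_bar / d2 = 3.865 / 2.534 = 1.5253

1.5253


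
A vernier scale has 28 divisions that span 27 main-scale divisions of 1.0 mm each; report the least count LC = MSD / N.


LC = MSD / n_div
= 1.0 / 28
= 0.0357

0.0357


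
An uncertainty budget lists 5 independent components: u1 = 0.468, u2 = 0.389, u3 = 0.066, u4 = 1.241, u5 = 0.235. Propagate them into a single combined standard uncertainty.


uc = sqrt(0.468^2 + 0.389^2 + 0.066^2 + 1.241^2 + 0.235^2)
uc = sqrt(1.970007)
uc = 1.4036

1.4036


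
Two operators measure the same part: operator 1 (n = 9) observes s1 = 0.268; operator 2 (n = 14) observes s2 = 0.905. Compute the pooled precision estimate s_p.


s_p = sqrt(((n1-1)*s1^2 + (n2-1)*s2^2) / (n1+n2-2))
numerator = (9-1)*0.268^2 + (14-1)*0.905^2 = 0.574592 + 10.647325 = 11.221917
denominator = 9 + 14 - 2 = 21
s_p^2 = 11.221917 / 21 = 0.534377
s_p = sqrt(0.534377) = 0.7310

0.7310


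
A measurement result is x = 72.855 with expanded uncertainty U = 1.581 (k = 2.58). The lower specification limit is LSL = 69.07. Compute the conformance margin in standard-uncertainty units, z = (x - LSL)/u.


u = U / k = 1.581 / 2.58 = 0.6127907
margin = |LSL - x| = |69.07 - 72.855| = 3.785
z = margin / u = 3.785 / 0.6127907
z = 6.1767

6.1767


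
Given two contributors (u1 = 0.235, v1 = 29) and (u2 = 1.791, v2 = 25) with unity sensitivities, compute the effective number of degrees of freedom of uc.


uc = sqrt(u1^2 + u2^2) = sqrt(0.235^2 + 1.791^2) = 1.8063516
v_eff = uc^4 / (u1^4/v1 + u2^4/v2)
= 1.8063516^4 / (0.235^4/29 + 1.791^4/25)
= 10.646556 / 0.41167386
v_eff = 25.8616

25.8616


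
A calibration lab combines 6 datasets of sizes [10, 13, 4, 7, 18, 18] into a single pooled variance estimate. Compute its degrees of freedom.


nu = sum_i (n_i - 1)
nu = ((10 - 1) + (13 - 1) + (4 - 1) + (7 - 1) + (18 - 1) + (18 - 1))
nu = 9 + 12 + 3 + 6 + 17 + 17
nu = 64

64


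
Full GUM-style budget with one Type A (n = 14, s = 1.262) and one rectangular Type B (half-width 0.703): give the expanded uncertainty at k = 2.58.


u_A = s / sqrt(n) = 1.262 / sqrt(14) = 0.33728369
u_B = half_width / sqrt(3) = 0.703 / sqrt(3) = 0.40587724
uc = sqrt(u_A^2 + u_B^2) = sqrt(0.33728369^2 + 0.40587724^2) = 0.52772779
U = k * uc = 2.58 * 0.52772779
U = 1.3615

1.3615


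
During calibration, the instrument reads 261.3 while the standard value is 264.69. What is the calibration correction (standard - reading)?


Correction = standard - reading
= 264.69 - 261.3
= 3.3900

3.3900


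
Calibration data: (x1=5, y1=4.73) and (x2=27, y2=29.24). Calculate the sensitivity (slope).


slope = (y2 - y1) / (x2 - x1)
= (29.24 - 4.73) / (27 - 5)
= 24.5100 / 22
= 1.1141

1.1141


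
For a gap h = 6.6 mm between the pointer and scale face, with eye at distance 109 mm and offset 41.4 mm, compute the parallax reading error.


error = h * offset / d
= 6.6 * 41.4 / 109
= 2.5068

2.5068


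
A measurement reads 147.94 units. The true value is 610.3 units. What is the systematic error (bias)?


Systematic error = measured - true
= 147.94 - 610.3
= -462.3600

-462.3600


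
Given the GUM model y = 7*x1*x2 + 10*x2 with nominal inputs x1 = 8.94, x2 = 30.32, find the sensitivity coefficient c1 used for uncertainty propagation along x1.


y = 7*x1*x2 + 10*x2
dy/dx1 = 7*x2
Evaluate at x2 = 30.32: c1 = 7 * 30.32
c1 = 212.2400

212.2400


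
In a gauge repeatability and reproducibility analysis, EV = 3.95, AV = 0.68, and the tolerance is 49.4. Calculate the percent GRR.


GRR = sqrt(EV^2 + AV^2) = sqrt(3.95^2 + 0.68^2) = 4.0081043
%GRR = GRR / tol * 100 = 4.0081043 / 49.4 * 100
%GRR = 8.1136

8.1136


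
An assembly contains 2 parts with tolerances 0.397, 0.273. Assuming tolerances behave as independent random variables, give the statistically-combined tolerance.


RSS = sqrt(0.397^2 + 0.273^2)
= sqrt(0.232138)
= 0.4818

0.4818


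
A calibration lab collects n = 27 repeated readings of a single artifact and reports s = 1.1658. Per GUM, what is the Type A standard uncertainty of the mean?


u_A = s / sqrt(n)
u_A = 1.1658 / sqrt(27)
u_A = 1.1658 / 5.1961524
u_A = 0.2244

0.2244


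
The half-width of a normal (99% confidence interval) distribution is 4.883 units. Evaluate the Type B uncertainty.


u_B = half_width / 2.576
u_B = 4.883 / 2.576
u_B = 1.8956

1.8956


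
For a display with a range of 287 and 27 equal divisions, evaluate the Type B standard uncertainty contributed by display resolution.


resolution = range / divisions
resolution = 287 / 27 = 10.62963
u_res = resolution / (2*sqrt(3))
u_res = 10.62963 / 3.4641016
u_res = 3.0685

3.0685


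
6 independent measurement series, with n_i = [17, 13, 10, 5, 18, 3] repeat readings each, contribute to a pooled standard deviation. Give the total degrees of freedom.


nu = sum_i (n_i - 1)
nu = ((17 - 1) + (13 - 1) + (10 - 1) + (5 - 1) + (18 - 1) + (3 - 1))
nu = 16 + 12 + 9 + 4 + 17 + 2
nu = 60

60


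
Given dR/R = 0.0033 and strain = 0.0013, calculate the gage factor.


GF = (dR/R) / epsilon
= 0.0033 / 0.0013
= 2.5385

2.5385


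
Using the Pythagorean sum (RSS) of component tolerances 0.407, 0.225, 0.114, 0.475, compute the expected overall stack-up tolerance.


RSS = sqrt(0.407^2 + 0.225^2 + 0.114^2 + 0.475^2)
= sqrt(0.454895)
= 0.6745

0.6745


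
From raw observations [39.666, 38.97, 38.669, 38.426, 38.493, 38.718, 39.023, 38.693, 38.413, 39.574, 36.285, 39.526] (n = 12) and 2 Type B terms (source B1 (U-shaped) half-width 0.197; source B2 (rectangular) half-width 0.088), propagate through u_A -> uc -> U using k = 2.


mean = (39.666 + 38.97 + 38.669 + 38.426 + 38.493 + 38.718 + 39.023 + 38.693 + 38.413 + 39.574 + 36.285 + 39.526) / 12 = 38.70466667
s = sqrt(sum((x - mean)^2)/(n-1)) = 0.88369723
u_A = s / sqrt(n) = 0.88369723 / sqrt(12) = 0.25510142
u_B1 = 0.197 / sqrt(2) = 0.13930004
u_B2 = 0.088 / sqrt(3) = 0.050806824
uc = sqrt(0.25510142^2 + 0.13930004^2 + 0.050806824^2) = 0.29506367
U = k * uc = 2 * 0.29506367
U = 0.5901

0.5901


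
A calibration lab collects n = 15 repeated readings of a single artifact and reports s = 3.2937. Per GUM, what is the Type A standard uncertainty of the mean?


u_A = s / sqrt(n)
u_A = 3.2937 / sqrt(15)
u_A = 3.2937 / 3.8729833
u_A = 0.8504

0.8504


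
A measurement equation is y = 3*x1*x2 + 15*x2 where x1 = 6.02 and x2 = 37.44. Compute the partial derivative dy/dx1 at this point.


y = 3*x1*x2 + 15*x2
dy/dx1 = 3*x2
Evaluate at x2 = 37.44: c1 = 3 * 37.44
c1 = 112.3200

112.3200


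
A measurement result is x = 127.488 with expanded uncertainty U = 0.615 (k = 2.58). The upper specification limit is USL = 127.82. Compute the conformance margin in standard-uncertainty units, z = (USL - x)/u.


u = U / k = 0.615 / 2.58 = 0.23837209
margin = |USL - x| = |127.82 - 127.488| = 0.332
z = margin / u = 0.332 / 0.23837209
z = 1.3928

1.3928


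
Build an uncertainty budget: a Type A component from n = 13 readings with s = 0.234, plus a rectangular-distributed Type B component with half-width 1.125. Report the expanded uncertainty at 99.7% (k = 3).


u_A = s / sqrt(n) = 0.234 / sqrt(13) = 0.064899923
u_B = half_width / sqrt(3) = 1.125 / sqrt(3) = 0.64951905
uc = sqrt(u_A^2 + u_B^2) = sqrt(0.064899923^2 + 0.64951905^2) = 0.6527534
U = k * uc = 3 * 0.6527534
U = 1.9583

1.9583


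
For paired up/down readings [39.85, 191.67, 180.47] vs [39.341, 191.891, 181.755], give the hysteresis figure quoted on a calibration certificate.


|39.85 - 39.341| = 0.5090
|191.67 - 191.891| = 0.2210
|180.47 - 181.755| = 1.2850
hysteresis = max(diffs) = 1.2850

1.2850


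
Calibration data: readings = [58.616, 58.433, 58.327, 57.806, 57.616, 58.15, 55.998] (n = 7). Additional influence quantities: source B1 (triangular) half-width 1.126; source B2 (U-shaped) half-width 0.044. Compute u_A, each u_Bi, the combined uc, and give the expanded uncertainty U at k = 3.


mean = (58.616 + 58.433 + 58.327 + 57.806 + 57.616 + 58.15 + 55.998) / 7 = 57.84942857
s = sqrt(sum((x - mean)^2)/(n-1)) = 0.88795343
u_A = s / sqrt(n) = 0.88795343 / sqrt(7) = 0.33561485
u_B1 = 1.126 / sqrt(6) = 0.45968758
u_B2 = 0.044 / sqrt(2) = 0.031112698
uc = sqrt(0.33561485^2 + 0.45968758^2 + 0.031112698^2) = 0.57001579
U = k * uc = 3 * 0.57001579
U = 1.7100

1.7100


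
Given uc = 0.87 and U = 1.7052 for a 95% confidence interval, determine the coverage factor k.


k = U / uc
k = 1.7052 / 0.87
k = 1.96

1.96


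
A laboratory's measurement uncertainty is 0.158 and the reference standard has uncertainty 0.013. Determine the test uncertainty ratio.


TUR = u_lab / u_ref
= 0.158 / 0.013
= 12.1538

12.1538


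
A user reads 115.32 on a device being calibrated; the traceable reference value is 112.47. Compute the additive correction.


Correction = standard - reading
= 112.47 - 115.32
= -2.8500

-2.8500


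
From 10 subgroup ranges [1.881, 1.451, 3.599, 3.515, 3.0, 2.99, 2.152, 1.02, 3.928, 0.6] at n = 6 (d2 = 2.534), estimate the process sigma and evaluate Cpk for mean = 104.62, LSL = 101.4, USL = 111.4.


R_bar = (1.881 + 1.451 + 3.599 + 3.515 + 3.0 + 2.99 + 2.152 + 1.02 + 3.928 + 0.6) / 10 = 2.4136
sigma = R_bar / d2 = 2.4136 / 2.534 = 0.95248619
Cp = (USL - LSL)/(6*sigma) = (111.4 - 101.4)/(6*0.95248619) = 1.7498
Cpu = (111.4 - 104.62)/(3*0.95248619) = 2.3727
Cpl = (104.62 - 101.4)/(3*0.95248619) = 1.1269
Cpk = min(Cpu, Cpl) = 1.1269

1.1269


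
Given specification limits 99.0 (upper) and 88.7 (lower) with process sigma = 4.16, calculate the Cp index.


Cp = (USL - LSL) / (6 * sigma)
= (99.0 - 88.7) / (6 * 4.16)
= 10.3000 / 24.9600
= 0.4127

0.4127


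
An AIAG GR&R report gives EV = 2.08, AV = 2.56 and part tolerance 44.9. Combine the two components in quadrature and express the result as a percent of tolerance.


GRR = sqrt(EV^2 + AV^2) = sqrt(2.08^2 + 2.56^2) = 3.2984845
%GRR = GRR / tol * 100 = 3.2984845 / 44.9 * 100
%GRR = 7.3463

7.3463


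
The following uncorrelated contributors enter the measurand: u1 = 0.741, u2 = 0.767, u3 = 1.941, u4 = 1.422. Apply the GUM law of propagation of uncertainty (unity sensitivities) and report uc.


uc = sqrt(0.741^2 + 0.767^2 + 1.941^2 + 1.422^2)
uc = sqrt(6.926935)
uc = 2.6319

2.6319


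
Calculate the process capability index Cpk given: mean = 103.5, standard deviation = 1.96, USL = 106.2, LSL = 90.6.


Cpu = (USL - mean) / (3*sigma) = (106.2 - 103.5) / (3*1.96) = 0.4592
Cpl = (mean - LSL) / (3*sigma) = (103.5 - 90.6) / (3*1.96) = 2.1939
Cpk = min(Cpu, Cpl) = 0.4592

0.4592


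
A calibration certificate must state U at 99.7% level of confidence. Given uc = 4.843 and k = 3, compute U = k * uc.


U = k * uc
U = 3 * 4.843
U = 14.5290

14.5290


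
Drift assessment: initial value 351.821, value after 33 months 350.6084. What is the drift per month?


rate = (v2 - v1) / months
= (350.6084 - 351.821) / 33
= -1.2126 / 33
= -0.0367

-0.0367


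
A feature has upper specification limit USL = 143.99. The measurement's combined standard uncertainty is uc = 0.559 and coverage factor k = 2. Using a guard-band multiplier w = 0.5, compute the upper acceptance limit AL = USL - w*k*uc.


U = k * uc = 2 * 0.559 = 1.118
guard band g = w * U = 0.5 * 1.118 = 0.559
AL = USL - g = 143.99 - 0.559
AL = 143.4310

143.4310


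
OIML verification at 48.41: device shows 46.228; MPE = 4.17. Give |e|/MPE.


e = indication - reference = 46.228 - 48.41 = -2.1820
|e| = 2.1820
ratio = |e| / MPE = 2.1820 / 4.17
ratio = 0.5233

0.5233


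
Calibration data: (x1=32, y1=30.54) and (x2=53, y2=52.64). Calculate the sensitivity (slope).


slope = (y2 - y1) / (x2 - x1)
= (52.64 - 30.54) / (53 - 32)
= 22.1000 / 21
= 1.0524

1.0524


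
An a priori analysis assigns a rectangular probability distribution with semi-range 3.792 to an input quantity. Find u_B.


u_B = half_width / sqrt(3)
u_B = 3.792 / 1.7320508
u_B = 2.1893

2.1893


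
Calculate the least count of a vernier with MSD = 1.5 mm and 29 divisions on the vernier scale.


LC = MSD / n_div
= 1.5 / 29
= 0.0517

0.0517


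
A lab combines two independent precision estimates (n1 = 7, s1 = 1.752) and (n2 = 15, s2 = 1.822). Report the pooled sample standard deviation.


s_p = sqrt(((n1-1)*s1^2 + (n2-1)*s2^2) / (n1+n2-2))
numerator = (7-1)*1.752^2 + (15-1)*1.822^2 = 18.417024 + 46.475576 = 64.8926
denominator = 7 + 15 - 2 = 20
s_p^2 = 64.8926 / 20 = 3.24463
s_p = sqrt(3.24463) = 1.8013

1.8013


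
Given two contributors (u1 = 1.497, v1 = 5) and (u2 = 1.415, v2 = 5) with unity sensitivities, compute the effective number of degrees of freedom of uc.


uc = sqrt(u1^2 + u2^2) = sqrt(1.497^2 + 1.415^2) = 2.0599112
v_eff = uc^4 / (u1^4/v1 + u2^4/v2)
= 2.0599112^4 / (1.497^4/5 + 1.415^4/5)
= 18.005036 / 1.8062053
v_eff = 9.9684

9.9684


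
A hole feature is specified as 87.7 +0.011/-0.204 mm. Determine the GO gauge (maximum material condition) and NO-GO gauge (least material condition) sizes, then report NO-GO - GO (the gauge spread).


GO = nominal - lower_tol (smallest hole = maximum material condition)
GO = 87.7 - 0.204 = 87.496
NO-GO = nominal + upper_tol (largest hole = least material condition)
NO-GO = 87.7 + 0.011 = 87.711
spread = NO-GO - GO = 87.711 - 87.496 = 0.2150

0.2150


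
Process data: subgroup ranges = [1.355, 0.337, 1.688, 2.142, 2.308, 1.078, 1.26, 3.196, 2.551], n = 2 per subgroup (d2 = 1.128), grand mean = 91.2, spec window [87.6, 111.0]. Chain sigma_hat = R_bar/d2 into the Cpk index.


R_bar = (1.355 + 0.337 + 1.688 + 2.142 + 2.308 + 1.078 + 1.26 + 3.196 + 2.551) / 9 = 1.7683333
sigma = R_bar / d2 = 1.7683333 / 1.128 = 1.5676714
Cp = (USL - LSL)/(6*sigma) = (111.0 - 87.6)/(6*1.5676714) = 2.4878
Cpu = (111.0 - 91.2)/(3*1.5676714) = 4.2101
Cpl = (91.2 - 87.6)/(3*1.5676714) = 0.7655
Cpk = min(Cpu, Cpl) = 0.7655

0.7655


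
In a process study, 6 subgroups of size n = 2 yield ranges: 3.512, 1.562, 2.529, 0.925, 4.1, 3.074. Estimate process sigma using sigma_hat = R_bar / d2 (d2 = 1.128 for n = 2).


R_bar = (3.512 + 1.562 + 2.529 + 0.925 + 4.1 + 3.074) / 6
R_bar = 15.702 / 6 = 2.617
sigma_hat = R_bar / d2 = 2.617 / 1.128 = 2.3200

2.3200


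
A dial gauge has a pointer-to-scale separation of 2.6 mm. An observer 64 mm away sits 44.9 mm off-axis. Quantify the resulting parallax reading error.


error = h * offset / d
= 2.6 * 44.9 / 64
= 1.8241

1.8241


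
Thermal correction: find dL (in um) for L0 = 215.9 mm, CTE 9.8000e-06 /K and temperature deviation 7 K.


dL = L * alpha * dT
= 215.9 * 9.8000e-06 * 7
= 0.0148107 mm
dL_um = 0.0148107 * 1000 = 14.8107 um

14.8107


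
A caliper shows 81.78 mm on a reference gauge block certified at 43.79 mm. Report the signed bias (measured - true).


Systematic error = measured - true
= 81.78 - 43.79
= 37.9900

37.9900


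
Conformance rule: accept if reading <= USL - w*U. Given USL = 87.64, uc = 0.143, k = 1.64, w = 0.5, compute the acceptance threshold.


U = k * uc = 1.64 * 0.143 = 0.23452
guard band g = w * U = 0.5 * 0.23452 = 0.11726
AL = USL - g = 87.64 - 0.11726
AL = 87.5227

87.5227


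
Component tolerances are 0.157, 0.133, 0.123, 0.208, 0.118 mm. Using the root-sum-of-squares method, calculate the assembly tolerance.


RSS = sqrt(0.157^2 + 0.133^2 + 0.123^2 + 0.208^2 + 0.118^2)
= sqrt(0.114655)
= 0.3386

0.3386


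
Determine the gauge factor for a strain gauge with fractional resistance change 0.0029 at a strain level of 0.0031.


GF = (dR/R) / epsilon
= 0.0029 / 0.0031
= 0.9355

0.9355


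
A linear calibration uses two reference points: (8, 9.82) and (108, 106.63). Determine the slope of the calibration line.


slope = (y2 - y1) / (x2 - x1)
= (106.63 - 9.82) / (108 - 8)
= 96.8100 / 100
= 0.9681

0.9681


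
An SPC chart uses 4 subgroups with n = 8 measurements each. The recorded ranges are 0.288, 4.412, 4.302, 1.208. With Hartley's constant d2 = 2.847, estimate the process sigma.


R_bar = (0.288 + 4.412 + 4.302 + 1.208) / 4
R_bar = 10.21 / 4 = 2.5525
sigma_hat = R_bar / d2 = 2.5525 / 2.847 = 0.8966

0.8966


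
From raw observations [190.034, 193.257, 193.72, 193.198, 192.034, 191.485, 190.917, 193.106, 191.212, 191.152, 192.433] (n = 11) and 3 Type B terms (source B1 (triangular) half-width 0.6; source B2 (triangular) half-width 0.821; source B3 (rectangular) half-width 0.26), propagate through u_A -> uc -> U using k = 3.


mean = (190.034 + 193.257 + 193.72 + 193.198 + 192.034 + 191.485 + 190.917 + 193.106 + 191.212 + 191.152 + 192.433) / 11 = 192.0498182
s = sqrt(sum((x - mean)^2)/(n-1)) = 1.1832815
u_A = s / sqrt(n) = 1.1832815 / sqrt(11) = 0.3567728
u_B1 = 0.6 / sqrt(6) = 0.24494897
u_B2 = 0.821 / sqrt(6) = 0.33517185
u_B3 = 0.26 / sqrt(3) = 0.15011107
uc = sqrt(0.3567728^2 + 0.24494897^2 + 0.33517185^2 + 0.15011107^2) = 0.56759169
U = k * uc = 3 * 0.56759169
U = 1.7028

1.7028


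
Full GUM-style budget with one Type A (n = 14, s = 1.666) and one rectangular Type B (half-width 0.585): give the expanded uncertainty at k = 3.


u_A = s / sqrt(n) = 1.666 / sqrt(14) = 0.44525723
u_B = half_width / sqrt(3) = 0.585 / sqrt(3) = 0.33774991
uc = sqrt(u_A^2 + u_B^2) = sqrt(0.44525723^2 + 0.33774991^2) = 0.55886403
U = k * uc = 3 * 0.55886403
U = 1.6766

1.6766


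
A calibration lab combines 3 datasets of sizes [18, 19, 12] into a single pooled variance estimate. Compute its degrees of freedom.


nu = sum_i (n_i - 1)
nu = ((18 - 1) + (19 - 1) + (12 - 1))
nu = 17 + 18 + 11
nu = 46

46


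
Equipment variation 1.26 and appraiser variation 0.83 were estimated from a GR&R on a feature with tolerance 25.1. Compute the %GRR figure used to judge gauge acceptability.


GRR = sqrt(EV^2 + AV^2) = sqrt(1.26^2 + 0.83^2) = 1.5088075
%GRR = GRR / tol * 100 = 1.5088075 / 25.1 * 100
%GRR = 6.0112

6.0112


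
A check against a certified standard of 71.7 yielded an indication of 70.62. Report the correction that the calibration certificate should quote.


Correction = standard - reading
= 71.7 - 70.62
= 1.0800

1.0800


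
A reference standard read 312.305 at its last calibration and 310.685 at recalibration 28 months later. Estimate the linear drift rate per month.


rate = (v2 - v1) / months
= (310.685 - 312.305) / 28
= -1.6200 / 28
= -0.0579

-0.0579


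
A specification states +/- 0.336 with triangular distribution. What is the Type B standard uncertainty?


u_B = half_width / sqrt(6)
u_B = 0.336 / 2.4494897
u_B = 0.1372

0.1372
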